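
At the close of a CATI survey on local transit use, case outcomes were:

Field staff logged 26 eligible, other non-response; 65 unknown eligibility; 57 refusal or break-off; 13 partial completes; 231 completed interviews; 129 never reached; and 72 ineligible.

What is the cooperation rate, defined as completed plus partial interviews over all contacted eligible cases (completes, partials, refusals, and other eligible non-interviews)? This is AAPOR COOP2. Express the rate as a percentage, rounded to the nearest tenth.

74.6%

Num = 231 + 13 = 244
Base = 231 + 13 + 57 + 26 = 327
COOP2 = 244 / 327 = 0.7462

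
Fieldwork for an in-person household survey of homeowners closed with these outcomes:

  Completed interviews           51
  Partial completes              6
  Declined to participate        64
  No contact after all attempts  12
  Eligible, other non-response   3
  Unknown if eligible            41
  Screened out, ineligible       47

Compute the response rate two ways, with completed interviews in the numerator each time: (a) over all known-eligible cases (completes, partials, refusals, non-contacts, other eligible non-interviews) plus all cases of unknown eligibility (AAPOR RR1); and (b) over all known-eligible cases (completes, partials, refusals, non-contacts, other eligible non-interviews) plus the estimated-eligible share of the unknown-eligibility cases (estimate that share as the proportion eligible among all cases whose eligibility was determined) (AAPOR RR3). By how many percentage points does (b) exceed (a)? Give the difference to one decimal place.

Num = 51
Denominator = 51 + 6 + 64 + 12 + 3 + 41 = 177
RR1 = 51 / 177 = 0.2881
Eligible (known) = 51 + 6 + 64 + 12 + 3 = 136
e = 136 / (136 + 47) = 136 / 183 = 0.7432
e × U = 0.7432 × 41 = 30.47
Denominator = 136 + 30.47 = 166.47
RR3 = 51 / 166.47 = 0.3064
Difference = 30.64 − 28.81 = 1.83 percentage points

1.8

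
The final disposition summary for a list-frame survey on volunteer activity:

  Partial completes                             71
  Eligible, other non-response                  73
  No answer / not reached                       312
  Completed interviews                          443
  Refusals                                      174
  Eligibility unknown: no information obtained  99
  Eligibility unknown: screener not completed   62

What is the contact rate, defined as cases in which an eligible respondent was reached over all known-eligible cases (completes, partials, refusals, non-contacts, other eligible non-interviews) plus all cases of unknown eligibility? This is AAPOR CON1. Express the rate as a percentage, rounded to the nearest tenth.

Undetermined eligibility = 62 + 99 = 161
Top = 443 + 71 + 174 + 73 = 761
Denom = 443 + 71 + 174 + 312 + 73 + 161 = 1234
CON1 = 761 / 1234 = 0.6167

61.7%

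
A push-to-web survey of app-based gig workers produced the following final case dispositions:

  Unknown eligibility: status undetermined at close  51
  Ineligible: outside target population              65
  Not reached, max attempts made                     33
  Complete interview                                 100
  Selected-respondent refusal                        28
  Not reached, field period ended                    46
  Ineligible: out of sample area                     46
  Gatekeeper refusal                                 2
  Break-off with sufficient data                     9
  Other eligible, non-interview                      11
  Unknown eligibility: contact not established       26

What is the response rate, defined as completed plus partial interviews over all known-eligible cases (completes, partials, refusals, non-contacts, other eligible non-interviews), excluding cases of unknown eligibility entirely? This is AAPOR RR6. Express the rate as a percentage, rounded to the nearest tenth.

47.6%

Refused = 2 + 28 = 30
Non-contacts = 46 + 33 = 79
Unknown eligibility = 26 + 51 = 77
Ineligible = 65 + 46 = 111
Top = 100 + 9 = 109
Denominator = 100 + 9 + 30 + 79 + 11 = 229
RR6 = 109 / 229 = 0.4760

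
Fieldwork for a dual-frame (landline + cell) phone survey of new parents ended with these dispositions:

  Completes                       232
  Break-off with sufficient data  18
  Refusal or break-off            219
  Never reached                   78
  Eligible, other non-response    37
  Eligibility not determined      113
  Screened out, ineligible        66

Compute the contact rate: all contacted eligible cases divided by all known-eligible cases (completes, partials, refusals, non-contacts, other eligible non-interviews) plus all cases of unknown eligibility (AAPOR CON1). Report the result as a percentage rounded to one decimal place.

Num → 232 + 18 + 219 + 37 = 506
Denom → 232 + 18 + 219 + 78 + 37 + 113 = 697
CON1 = 506 / 697 = 0.7260

72.6%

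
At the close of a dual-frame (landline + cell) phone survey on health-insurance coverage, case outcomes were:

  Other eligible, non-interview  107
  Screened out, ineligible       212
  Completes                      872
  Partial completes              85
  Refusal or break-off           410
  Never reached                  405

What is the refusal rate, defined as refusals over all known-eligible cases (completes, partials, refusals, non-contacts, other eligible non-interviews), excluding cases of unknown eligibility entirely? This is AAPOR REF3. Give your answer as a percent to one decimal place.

Numerator: 410
Denominator: 872 + 85 + 410 + 405 + 107 = 1879
REF3 = 410 / 1879 = 0.2182

21.8%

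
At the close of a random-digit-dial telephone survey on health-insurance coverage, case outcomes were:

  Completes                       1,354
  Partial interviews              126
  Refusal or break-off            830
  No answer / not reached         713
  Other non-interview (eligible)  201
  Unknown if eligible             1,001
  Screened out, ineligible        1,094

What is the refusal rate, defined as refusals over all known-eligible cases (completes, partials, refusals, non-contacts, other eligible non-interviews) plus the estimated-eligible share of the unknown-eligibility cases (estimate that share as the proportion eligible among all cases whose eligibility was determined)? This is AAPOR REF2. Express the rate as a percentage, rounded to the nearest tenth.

20.9%

Num = 830
Determined eligible = 1354 + 126 + 830 + 713 + 201 = 3224
e = 3224 / (3224 + 1094) = 3224 / 4318 = 0.7466
e × U = 0.7466 × 1001 = 747.35
Base = 3224 + 747.35 = 3971.35
REF2 = 830 / 3971.35 = 0.2090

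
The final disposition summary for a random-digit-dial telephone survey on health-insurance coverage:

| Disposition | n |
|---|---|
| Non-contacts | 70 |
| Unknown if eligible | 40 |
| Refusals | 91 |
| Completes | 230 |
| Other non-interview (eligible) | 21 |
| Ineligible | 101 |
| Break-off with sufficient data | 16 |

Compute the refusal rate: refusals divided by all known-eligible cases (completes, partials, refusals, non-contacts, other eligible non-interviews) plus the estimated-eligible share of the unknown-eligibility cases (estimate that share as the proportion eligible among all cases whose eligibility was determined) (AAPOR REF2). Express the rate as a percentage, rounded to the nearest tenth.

Numerator → 91
Known eligible → 230 + 16 + 91 + 70 + 21 = 428
e = 428 / (428 + 101) = 428 / 529 = 0.8091
e × U → 0.8091 × 40 = 32.36
Denominator → 428 + 32.36 = 460.36
REF2 = 91 / 460.36 = 0.1977

19.8%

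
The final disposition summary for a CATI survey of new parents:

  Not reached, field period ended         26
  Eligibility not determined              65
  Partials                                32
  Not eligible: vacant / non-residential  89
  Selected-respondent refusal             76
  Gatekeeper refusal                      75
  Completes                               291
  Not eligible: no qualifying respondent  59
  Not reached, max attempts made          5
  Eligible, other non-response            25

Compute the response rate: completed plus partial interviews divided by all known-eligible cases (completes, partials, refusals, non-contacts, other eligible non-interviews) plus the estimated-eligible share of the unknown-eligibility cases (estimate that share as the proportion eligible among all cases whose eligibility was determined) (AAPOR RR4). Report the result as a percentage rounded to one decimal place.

55.6%

Refusals = 75 + 76 = 151
No answer / not reached = 26 + 5 = 31
Screened out, ineligible = 59 + 89 = 148
Numerator: 291 + 32 = 323
Eligible (known): 291 + 32 + 151 + 31 + 25 = 530
e = 530 / (530 + 148) = 530 / 678 = 0.7817
Estimated eligible among unknowns: 0.7817 × 65 = 50.81
Base: 530 + 50.81 = 580.81
RR4 = 323 / 580.81 = 0.5561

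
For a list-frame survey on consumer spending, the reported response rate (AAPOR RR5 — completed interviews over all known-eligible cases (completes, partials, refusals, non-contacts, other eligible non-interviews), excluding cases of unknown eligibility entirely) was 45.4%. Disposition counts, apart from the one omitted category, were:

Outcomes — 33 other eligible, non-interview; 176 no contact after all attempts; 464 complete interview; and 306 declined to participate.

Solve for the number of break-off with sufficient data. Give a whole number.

RR5 = 464 / D = 0.454
D = 464 / 0.454 = 1022.0
Other denominator terms total 979
break-off with sufficient data = 1022.0 − 979 ≈ 43

43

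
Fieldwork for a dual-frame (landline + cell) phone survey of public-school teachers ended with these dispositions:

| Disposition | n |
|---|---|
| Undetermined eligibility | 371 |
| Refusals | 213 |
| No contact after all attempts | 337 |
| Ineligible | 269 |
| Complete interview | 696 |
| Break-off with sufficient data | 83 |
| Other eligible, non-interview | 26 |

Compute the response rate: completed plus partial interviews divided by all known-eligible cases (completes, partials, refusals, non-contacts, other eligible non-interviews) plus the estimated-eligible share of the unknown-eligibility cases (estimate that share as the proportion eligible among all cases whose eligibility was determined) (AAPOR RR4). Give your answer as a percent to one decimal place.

Num → 696 + 83 = 779
Eligible (known) → 696 + 83 + 213 + 337 + 26 = 1355
e = 1355 / (1355 + 269) = 1355 / 1624 = 0.8344
e × U → 0.8344 × 371 = 309.56
Denom → 1355 + 309.56 = 1664.56
RR4 = 779 / 1664.56 = 0.4680

46.8%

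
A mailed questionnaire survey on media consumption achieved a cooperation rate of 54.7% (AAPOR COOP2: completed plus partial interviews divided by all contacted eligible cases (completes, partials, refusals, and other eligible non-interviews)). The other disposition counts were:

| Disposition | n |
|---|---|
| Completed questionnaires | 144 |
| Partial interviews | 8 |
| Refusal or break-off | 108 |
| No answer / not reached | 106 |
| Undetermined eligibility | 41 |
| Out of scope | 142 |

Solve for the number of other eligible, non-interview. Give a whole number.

Numerator: 144 + 8 = 152
COOP2 = 152 / D = 0.547
D = 152 / 0.547 = 277.9
Other denominator terms total 260
other eligible, non-interview = 277.9 − 260 ≈ 18

18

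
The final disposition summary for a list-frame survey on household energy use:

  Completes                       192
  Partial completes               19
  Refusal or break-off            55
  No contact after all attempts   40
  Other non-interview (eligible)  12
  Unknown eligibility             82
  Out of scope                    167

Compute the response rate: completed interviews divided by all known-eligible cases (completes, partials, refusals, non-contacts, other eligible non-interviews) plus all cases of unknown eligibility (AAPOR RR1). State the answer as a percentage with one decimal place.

48.0%

Numerator: 192
Denominator: 192 + 19 + 55 + 40 + 12 + 82 = 400
RR1 = 192 / 400 = 0.4800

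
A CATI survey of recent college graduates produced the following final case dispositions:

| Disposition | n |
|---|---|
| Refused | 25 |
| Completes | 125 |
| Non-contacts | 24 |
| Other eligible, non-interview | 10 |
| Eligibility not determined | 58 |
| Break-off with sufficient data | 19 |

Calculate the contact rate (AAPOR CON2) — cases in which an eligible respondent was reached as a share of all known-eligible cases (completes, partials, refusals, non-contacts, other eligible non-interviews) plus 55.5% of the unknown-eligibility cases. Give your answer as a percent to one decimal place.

Num → 125 + 19 + 25 + 10 = 179
Determined eligible → 125 + 19 + 25 + 24 + 10 = 203
e × U → 0.5550 × 58 = 32.19
Denominator → 203 + 32.19 = 235.19
CON2 = 179 / 235.19 = 0.7611

76.1%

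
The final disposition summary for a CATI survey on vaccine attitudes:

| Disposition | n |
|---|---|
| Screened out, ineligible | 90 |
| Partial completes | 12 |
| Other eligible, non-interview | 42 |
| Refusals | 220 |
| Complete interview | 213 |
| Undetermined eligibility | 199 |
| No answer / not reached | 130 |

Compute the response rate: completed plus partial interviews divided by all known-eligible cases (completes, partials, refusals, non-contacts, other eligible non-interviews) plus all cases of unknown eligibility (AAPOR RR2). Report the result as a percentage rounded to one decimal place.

27.6%

Numerator → 213 + 12 = 225
Denom → 213 + 12 + 220 + 130 + 42 + 199 = 816
RR2 = 225 / 816 = 0.2757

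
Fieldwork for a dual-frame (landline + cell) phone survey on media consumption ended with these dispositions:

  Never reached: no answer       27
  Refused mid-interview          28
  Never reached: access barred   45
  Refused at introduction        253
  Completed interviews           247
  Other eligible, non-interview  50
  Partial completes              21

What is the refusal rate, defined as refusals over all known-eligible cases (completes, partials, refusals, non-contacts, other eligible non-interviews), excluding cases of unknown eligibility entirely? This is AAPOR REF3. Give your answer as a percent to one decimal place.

41.9%

Declined to participate = 253 + 28 = 281
Never reached = 27 + 45 = 72
Top = 281
Denominator = 247 + 21 + 281 + 72 + 50 = 671
REF3 = 281 / 671 = 0.4188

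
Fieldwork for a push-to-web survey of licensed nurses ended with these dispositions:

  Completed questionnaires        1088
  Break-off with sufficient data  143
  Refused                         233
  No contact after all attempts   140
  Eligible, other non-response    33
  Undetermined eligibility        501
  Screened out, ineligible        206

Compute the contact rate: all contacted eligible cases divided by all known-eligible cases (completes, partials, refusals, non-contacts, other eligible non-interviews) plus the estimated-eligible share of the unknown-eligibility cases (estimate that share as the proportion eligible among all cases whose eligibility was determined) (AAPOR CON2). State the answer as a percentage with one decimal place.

Num: 1088 + 143 + 233 + 33 = 1497
Determined eligible: 1088 + 143 + 233 + 140 + 33 = 1637
e = 1637 / (1637 + 206) = 1637 / 1843 = 0.8882
e × U: 0.8882 × 501 = 444.99
Denom: 1637 + 444.99 = 2081.99
CON2 = 1497 / 2081.99 = 0.7190

71.9%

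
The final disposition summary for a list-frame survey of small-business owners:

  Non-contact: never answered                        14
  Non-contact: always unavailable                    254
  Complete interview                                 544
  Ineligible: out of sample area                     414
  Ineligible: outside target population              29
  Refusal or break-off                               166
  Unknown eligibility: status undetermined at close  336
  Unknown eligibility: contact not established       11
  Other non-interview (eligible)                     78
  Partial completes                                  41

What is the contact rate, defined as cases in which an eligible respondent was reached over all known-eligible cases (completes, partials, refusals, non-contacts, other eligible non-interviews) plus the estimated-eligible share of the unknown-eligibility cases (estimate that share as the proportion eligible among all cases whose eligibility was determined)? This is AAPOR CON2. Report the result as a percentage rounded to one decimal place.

No answer / not reached = 14 + 254 = 268
Unknown eligibility = 11 + 336 = 347
Not eligible = 29 + 414 = 443
Top → 544 + 41 + 166 + 78 = 829
Eligible (known) → 544 + 41 + 166 + 268 + 78 = 1097
e = 1097 / (1097 + 443) = 1097 / 1540 = 0.7123
e × U → 0.7123 × 347 = 247.17
Base → 1097 + 247.17 = 1344.17
CON2 = 829 / 1344.17 = 0.6167

61.7%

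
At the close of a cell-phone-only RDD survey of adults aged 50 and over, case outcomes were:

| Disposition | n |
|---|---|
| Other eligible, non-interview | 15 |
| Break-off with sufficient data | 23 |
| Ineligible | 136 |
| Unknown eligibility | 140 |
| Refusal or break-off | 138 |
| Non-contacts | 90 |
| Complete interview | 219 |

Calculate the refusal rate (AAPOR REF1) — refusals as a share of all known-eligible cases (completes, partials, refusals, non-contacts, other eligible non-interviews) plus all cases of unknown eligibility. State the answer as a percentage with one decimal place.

22.1%

Top: 138
Base: 219 + 23 + 138 + 90 + 15 + 140 = 625
REF1 = 138 / 625 = 0.2208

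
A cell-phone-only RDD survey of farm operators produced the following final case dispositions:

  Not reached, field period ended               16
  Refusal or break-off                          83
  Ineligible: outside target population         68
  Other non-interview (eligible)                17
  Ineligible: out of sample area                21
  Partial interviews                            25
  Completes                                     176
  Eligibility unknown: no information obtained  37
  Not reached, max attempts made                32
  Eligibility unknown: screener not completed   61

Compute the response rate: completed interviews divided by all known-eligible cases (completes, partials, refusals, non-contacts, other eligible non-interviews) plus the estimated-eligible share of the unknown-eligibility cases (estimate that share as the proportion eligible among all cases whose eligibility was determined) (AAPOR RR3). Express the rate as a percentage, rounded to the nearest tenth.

No answer / not reached = 16 + 32 = 48
Undetermined eligibility = 61 + 37 = 98
Screened out, ineligible = 68 + 21 = 89
Num → 176
Determined eligible → 176 + 25 + 83 + 48 + 17 = 349
e = 349 / (349 + 89) = 349 / 438 = 0.7968
Estimated eligible among unknowns → 0.7968 × 98 = 78.09
Denominator → 349 + 78.09 = 427.09
RR3 = 176 / 427.09 = 0.4121

41.2%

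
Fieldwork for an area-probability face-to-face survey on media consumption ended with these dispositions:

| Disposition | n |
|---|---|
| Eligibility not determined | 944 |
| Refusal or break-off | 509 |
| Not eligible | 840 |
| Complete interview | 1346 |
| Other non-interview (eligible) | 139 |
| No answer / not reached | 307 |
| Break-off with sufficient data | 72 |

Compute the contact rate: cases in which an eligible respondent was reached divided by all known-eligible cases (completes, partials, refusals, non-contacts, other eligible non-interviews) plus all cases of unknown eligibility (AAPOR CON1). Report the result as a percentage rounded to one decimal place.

Numerator: 1346 + 72 + 509 + 139 = 2066
Denom: 1346 + 72 + 509 + 307 + 139 + 944 = 3317
CON1 = 2066 / 3317 = 0.6229

62.3%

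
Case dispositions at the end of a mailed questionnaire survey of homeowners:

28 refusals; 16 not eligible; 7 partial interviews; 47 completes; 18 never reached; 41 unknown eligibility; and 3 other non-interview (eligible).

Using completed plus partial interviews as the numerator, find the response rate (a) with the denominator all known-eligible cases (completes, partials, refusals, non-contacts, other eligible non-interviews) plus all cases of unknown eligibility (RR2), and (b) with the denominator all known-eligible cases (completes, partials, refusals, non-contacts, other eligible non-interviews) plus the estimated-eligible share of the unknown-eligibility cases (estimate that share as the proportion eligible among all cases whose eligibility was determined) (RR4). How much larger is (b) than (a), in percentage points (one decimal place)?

Top → 47 + 7 = 54
Denom → 47 + 7 + 28 + 18 + 3 + 41 = 144
RR2 = 54 / 144 = 0.3750
Eligible (known) → 47 + 7 + 28 + 18 + 3 = 103
e = 103 / (103 + 16) = 103 / 119 = 0.8655
e × U → 0.8655 × 41 = 35.49
Denom → 103 + 35.49 = 138.49
RR4 = 54 / 138.49 = 0.3899
Difference = 38.99 − 37.50 = 1.49 percentage points

1.5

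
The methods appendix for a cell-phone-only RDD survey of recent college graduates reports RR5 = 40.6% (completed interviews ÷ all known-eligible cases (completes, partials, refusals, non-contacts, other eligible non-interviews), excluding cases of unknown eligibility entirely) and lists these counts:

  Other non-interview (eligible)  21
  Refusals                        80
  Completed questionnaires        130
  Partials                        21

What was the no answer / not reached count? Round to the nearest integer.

RR5 = 130 / D = 0.406
D = 130 / 0.406 = 320.2
Rest of base = 252
no answer / not reached = 320.2 − 252 ≈ 68

68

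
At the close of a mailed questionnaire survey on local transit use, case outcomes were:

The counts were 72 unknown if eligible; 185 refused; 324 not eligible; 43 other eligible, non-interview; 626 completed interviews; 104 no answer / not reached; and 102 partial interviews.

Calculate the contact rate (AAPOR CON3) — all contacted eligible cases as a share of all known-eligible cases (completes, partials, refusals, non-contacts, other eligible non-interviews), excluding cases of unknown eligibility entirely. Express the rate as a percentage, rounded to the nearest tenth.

Numerator = 626 + 102 + 185 + 43 = 956
Denom = 626 + 102 + 185 + 104 + 43 = 1060
CON3 = 956 / 1060 = 0.9019

90.2%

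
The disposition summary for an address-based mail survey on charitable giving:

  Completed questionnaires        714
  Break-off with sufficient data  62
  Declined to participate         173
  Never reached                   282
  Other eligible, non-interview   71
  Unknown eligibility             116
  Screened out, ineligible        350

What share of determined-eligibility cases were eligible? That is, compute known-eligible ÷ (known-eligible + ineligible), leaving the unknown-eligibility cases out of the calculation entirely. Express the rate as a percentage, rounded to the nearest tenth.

Known eligible = 714 + 62 + 173 + 282 + 71 = 1302
e = 1302 / (1302 + 350) = 1302 / 1652 = 0.7881

78.8%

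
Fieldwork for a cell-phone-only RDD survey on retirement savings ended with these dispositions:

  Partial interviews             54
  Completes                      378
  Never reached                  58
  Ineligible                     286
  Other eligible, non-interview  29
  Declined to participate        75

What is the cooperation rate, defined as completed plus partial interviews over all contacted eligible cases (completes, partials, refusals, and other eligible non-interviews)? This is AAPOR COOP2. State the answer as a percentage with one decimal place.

Top = 378 + 54 = 432
Denominator = 378 + 54 + 75 + 29 = 536
COOP2 = 432 / 536 = 0.8060

80.6%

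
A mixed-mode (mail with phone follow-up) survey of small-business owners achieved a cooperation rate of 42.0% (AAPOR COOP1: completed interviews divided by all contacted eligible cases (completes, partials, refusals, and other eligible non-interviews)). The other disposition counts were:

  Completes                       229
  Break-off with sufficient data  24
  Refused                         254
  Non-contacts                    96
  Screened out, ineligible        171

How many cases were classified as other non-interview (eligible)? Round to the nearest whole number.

38

COOP1 = 229 / D = 0.420
D = 229 / 0.420 = 545.2
Rest of base = 507
other non-interview (eligible) = 545.2 − 507 ≈ 38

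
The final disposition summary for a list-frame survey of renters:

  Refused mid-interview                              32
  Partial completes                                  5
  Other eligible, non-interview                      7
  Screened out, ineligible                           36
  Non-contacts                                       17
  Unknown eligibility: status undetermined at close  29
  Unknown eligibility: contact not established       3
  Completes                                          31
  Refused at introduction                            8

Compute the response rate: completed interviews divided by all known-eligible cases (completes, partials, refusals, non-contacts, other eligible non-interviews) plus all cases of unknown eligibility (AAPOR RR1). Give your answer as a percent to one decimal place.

Refusal or break-off = 8 + 32 = 40
Eligibility not determined = 3 + 29 = 32
Numerator = 31
Base = 31 + 5 + 40 + 17 + 7 + 32 = 132
RR1 = 31 / 132 = 0.2348

23.5%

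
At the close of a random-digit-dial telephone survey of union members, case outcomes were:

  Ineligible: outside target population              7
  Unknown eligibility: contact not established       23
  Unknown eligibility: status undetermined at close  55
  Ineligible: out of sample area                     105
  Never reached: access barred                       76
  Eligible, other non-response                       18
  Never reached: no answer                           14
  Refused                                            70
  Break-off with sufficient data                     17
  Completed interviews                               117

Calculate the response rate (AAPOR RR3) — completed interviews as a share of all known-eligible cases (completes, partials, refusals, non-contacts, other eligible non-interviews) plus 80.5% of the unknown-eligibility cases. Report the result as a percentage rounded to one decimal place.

31.2%

Non-contacts = 14 + 76 = 90
Unknown if eligible = 23 + 55 = 78
Ineligible = 7 + 105 = 112
Numerator = 117
Eligible (known) = 117 + 17 + 70 + 90 + 18 = 312
Estimated eligible among unknowns = 0.8050 × 78 = 62.79
Base = 312 + 62.79 = 374.79
RR3 = 117 / 374.79 = 0.3122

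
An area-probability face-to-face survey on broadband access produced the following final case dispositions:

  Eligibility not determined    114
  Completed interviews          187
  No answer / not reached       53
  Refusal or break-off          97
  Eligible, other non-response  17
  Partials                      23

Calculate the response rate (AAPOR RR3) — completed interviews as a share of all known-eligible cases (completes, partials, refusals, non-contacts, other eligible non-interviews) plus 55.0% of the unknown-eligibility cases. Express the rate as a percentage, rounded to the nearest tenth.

42.5%

Numerator = 187
Eligible (known) = 187 + 23 + 97 + 53 + 17 = 377
Eligible share of unknowns = 0.5500 × 114 = 62.70
Base = 377 + 62.70 = 439.70
RR3 = 187 / 439.70 = 0.4253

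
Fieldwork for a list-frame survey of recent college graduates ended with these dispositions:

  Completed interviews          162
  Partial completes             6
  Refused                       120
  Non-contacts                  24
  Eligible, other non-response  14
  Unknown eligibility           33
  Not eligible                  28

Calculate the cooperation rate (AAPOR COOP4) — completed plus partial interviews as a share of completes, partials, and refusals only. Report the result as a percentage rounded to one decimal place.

Numerator = 162 + 6 = 168
Base = 162 + 6 + 120 = 288
COOP4 = 168 / 288 = 0.5833

58.3%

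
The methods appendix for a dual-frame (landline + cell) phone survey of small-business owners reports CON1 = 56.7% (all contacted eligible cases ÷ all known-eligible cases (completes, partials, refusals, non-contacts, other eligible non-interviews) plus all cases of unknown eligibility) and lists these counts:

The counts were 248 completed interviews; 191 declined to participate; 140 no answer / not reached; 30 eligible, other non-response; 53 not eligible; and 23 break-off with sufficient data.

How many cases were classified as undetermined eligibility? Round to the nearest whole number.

Num → 248 + 23 + 191 + 30 = 492
CON1 = 492 / D = 0.567
D = 492 / 0.567 = 867.7
Other denominator terms total 632
undetermined eligibility = 867.7 − 632 ≈ 236

236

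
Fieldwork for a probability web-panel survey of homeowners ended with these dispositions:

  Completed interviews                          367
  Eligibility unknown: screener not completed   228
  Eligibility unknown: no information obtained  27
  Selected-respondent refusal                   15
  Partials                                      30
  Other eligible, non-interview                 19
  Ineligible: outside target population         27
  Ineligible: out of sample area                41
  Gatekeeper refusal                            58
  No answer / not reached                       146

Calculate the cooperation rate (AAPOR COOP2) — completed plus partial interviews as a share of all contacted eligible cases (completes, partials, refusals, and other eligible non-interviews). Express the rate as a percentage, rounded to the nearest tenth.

Declined to participate = 58 + 15 = 73
Eligibility not determined = 228 + 27 = 255
Screened out, ineligible = 27 + 41 = 68
Num → 367 + 30 = 397
Base → 367 + 30 + 73 + 19 = 489
COOP2 = 397 / 489 = 0.8119

81.2%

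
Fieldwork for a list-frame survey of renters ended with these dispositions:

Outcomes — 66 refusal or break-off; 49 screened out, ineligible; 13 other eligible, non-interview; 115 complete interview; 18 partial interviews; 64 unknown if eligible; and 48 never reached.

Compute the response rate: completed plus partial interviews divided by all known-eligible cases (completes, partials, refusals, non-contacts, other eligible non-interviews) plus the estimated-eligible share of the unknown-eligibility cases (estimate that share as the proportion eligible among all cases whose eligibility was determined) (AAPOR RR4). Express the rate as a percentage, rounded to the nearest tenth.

42.4%

Top: 115 + 18 = 133
Known eligible: 115 + 18 + 66 + 48 + 13 = 260
e = 260 / (260 + 49) = 260 / 309 = 0.8414
Eligible share of unknowns: 0.8414 × 64 = 53.85
Base: 260 + 53.85 = 313.85
RR4 = 133 / 313.85 = 0.4238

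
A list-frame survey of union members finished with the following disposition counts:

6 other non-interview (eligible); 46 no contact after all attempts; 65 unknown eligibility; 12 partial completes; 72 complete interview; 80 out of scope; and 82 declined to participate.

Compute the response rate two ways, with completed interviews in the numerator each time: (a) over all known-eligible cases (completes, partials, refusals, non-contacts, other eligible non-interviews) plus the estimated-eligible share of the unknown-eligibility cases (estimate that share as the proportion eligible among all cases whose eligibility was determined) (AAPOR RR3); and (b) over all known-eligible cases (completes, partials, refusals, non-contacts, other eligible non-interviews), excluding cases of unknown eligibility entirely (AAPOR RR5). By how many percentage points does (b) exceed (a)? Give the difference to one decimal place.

5.9

Top: 72
Determined eligible: 72 + 12 + 82 + 46 + 6 = 218
e = 218 / (218 + 80) = 218 / 298 = 0.7315
e × U: 0.7315 × 65 = 47.55
Denom: 218 + 47.55 = 265.55
RR3 = 72 / 265.55 = 0.2711
Denom: 72 + 12 + 82 + 46 + 6 = 218
RR5 = 72 / 218 = 0.3303
Difference = 33.03 − 27.11 = 5.92 percentage points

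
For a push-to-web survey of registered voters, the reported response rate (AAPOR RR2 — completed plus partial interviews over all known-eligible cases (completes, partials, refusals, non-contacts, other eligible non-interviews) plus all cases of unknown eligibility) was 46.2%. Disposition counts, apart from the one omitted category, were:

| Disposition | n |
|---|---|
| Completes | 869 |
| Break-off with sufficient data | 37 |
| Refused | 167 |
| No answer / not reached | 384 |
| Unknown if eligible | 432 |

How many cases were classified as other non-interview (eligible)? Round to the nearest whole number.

Top → 869 + 37 = 906
RR2 = 906 / D = 0.462
D = 906 / 0.462 = 1961.0
Rest of base = 1889
other non-interview (eligible) = 1961.0 − 1889 ≈ 72

72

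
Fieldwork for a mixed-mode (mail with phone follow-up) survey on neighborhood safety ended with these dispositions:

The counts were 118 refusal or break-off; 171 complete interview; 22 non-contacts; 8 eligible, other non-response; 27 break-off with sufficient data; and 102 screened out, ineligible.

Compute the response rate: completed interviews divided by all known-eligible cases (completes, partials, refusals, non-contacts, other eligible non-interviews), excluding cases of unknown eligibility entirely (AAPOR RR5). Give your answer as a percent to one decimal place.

Numerator → 171
Denominator → 171 + 27 + 118 + 22 + 8 = 346
RR5 = 171 / 346 = 0.4942

49.4%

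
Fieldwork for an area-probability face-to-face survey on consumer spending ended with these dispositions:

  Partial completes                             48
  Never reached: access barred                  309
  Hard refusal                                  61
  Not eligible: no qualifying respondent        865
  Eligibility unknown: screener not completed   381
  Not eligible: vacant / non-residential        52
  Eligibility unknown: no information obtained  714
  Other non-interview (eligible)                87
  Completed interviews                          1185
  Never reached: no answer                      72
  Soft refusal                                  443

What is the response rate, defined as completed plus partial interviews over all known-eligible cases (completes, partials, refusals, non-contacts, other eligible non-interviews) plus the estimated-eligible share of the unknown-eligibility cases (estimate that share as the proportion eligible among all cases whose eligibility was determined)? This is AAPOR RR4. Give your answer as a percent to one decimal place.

41.4%

Declined to participate = 61 + 443 = 504
No answer / not reached = 72 + 309 = 381
Eligibility not determined = 381 + 714 = 1095
Ineligible = 865 + 52 = 917
Num: 1185 + 48 = 1233
Known eligible: 1185 + 48 + 504 + 381 + 87 = 2205
e = 2205 / (2205 + 917) = 2205 / 3122 = 0.7063
Eligible share of unknowns: 0.7063 × 1095 = 773.40
Base: 2205 + 773.40 = 2978.40
RR4 = 1233 / 2978.40 = 0.4140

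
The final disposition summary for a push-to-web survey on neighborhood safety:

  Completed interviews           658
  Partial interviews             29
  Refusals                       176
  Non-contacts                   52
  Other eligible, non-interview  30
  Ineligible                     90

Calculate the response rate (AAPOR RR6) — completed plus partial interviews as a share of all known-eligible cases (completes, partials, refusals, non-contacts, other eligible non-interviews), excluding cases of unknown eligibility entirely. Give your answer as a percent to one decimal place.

Numerator → 658 + 29 = 687
Denom → 658 + 29 + 176 + 52 + 30 = 945
RR6 = 687 / 945 = 0.7270

72.7%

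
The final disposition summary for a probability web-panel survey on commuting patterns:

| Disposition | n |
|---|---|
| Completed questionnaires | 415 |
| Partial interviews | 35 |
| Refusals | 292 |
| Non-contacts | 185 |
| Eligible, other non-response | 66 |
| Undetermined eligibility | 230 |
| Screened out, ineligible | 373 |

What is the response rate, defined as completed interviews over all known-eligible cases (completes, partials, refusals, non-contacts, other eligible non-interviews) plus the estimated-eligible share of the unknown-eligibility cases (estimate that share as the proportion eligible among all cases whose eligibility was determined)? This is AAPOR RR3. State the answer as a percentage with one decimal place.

Num: 415
Eligible (known): 415 + 35 + 292 + 185 + 66 = 993
e = 993 / (993 + 373) = 993 / 1366 = 0.7269
Eligible share of unknowns: 0.7269 × 230 = 167.19
Denom: 993 + 167.19 = 1160.19
RR3 = 415 / 1160.19 = 0.3577

35.8%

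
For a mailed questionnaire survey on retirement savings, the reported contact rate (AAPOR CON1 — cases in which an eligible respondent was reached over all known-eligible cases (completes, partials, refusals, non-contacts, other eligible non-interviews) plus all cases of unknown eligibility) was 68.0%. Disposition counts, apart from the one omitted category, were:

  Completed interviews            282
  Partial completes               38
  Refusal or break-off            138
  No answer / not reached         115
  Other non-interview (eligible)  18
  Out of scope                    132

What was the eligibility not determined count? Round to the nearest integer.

Top → 282 + 38 + 138 + 18 = 476
CON1 = 476 / D = 0.680
D = 476 / 0.680 = 700.0
Other denominator terms total 591
eligibility not determined = 700.0 − 591 ≈ 109

109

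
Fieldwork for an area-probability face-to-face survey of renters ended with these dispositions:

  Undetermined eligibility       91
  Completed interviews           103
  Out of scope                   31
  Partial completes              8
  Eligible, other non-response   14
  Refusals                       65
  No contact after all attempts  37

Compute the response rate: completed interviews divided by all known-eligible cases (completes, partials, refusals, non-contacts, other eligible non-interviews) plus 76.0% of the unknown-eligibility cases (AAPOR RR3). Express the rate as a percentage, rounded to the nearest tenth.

Numerator: 103
Eligible (known): 103 + 8 + 65 + 37 + 14 = 227
Eligible share of unknowns: 0.7600 × 91 = 69.16
Denominator: 227 + 69.16 = 296.16
RR3 = 103 / 296.16 = 0.3478

34.8%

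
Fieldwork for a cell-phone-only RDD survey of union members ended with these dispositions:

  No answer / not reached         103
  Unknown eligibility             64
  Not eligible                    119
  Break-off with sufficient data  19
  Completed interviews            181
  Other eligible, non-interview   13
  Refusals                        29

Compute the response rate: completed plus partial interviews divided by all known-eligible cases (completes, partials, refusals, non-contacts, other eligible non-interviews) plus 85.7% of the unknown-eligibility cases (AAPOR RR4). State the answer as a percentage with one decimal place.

Num: 181 + 19 = 200
Known eligible: 181 + 19 + 29 + 103 + 13 = 345
Estimated eligible among unknowns: 0.8570 × 64 = 54.85
Denominator: 345 + 54.85 = 399.85
RR4 = 200 / 399.85 = 0.5002

50.0%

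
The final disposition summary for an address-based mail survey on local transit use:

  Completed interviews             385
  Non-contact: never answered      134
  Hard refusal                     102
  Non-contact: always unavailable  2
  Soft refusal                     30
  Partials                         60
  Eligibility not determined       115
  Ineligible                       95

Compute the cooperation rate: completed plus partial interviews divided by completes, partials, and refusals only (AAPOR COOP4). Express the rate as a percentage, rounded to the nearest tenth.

77.1%

Declined to participate = 102 + 30 = 132
Non-contacts = 134 + 2 = 136
Num: 385 + 60 = 445
Denom: 385 + 60 + 132 = 577
COOP4 = 445 / 577 = 0.7712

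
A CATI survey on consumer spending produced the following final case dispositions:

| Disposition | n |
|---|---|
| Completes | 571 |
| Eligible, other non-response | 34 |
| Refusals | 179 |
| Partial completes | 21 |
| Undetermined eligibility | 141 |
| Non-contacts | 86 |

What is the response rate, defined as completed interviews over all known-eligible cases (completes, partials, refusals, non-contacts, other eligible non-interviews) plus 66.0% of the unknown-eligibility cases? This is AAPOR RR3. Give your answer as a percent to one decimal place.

58.0%

Num = 571
Eligible (known) = 571 + 21 + 179 + 86 + 34 = 891
Eligible share of unknowns = 0.6600 × 141 = 93.06
Denominator = 891 + 93.06 = 984.06
RR3 = 571 / 984.06 = 0.5802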